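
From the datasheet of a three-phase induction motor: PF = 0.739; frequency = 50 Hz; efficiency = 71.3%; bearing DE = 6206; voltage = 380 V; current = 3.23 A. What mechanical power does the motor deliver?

1.12 kW

P_in = √3·V·I·cosφ = 1.732 × 380 × 3.23 × 0.739 = 1571 W
P_out = η·P_in = 0.713 × 1571 = 1120 W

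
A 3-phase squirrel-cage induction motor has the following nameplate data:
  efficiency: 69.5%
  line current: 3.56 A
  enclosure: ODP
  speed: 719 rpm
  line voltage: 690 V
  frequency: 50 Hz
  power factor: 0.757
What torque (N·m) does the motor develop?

P_in = √3·V·I·cosφ = 1.732 × 690 × 3.56 × 0.757 = 3221 W
P_out = η·P_in = 0.695 × 3221 = 2239 W
n = 719 rpm
ω = 2π×719/60 = 75.29 rad/s
τ = P_out/ω = 2239/75.29 = 29.7 N·m

29.7 N·m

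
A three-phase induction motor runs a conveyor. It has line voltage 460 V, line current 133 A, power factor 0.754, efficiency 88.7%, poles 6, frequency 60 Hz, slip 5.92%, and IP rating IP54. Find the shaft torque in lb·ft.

442 lb·ft

P_in = √3·V·I·cosφ = 1.732 × 460 × 133 × 0.754 = 79897 W
P_out = η·P_in = 0.887 × 79897 = 70869 W
n_s = 120×60/6 = 1200 rpm; n = 1200×(1−0.0592) = 1129 rpm
ω = 2π×1129/60 = 118.2 rad/s
τ = P_out/ω = 70869/118.2 = 599.6 N·m
In lb·ft: 599.6/1.356 = 442 lb·ft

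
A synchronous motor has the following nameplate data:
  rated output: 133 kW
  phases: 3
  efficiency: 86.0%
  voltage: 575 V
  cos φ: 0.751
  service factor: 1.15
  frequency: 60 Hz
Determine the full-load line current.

P_out = 133 kW = 133000 W
P_in = P_out / η = 133000 / 0.860 = 154651 W
I_L = P_in / (√3·V_L·cosφ) = 154651 / (1.732 × 575 × 0.751) = 207 A

207 A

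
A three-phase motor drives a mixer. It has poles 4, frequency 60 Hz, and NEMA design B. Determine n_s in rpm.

1800 rpm

n_s = 120f/p = 120×60/4 = 1800 rpm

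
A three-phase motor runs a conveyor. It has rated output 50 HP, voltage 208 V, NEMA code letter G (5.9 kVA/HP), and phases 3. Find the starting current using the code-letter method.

819 A

S_LR = 5.9 × 50 = 295 kVA
I_LR = S_LR/(√3·V_L) = 295000/(1.732×208) = 819 A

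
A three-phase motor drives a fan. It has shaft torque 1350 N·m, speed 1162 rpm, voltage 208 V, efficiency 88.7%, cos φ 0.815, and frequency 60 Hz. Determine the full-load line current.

631 A

ω = 2π×1162/60 = 121.7 rad/s; P_out = τω = 1350 × 121.7 = 164295 W
P_in = P_out / η = 164295 / 0.887 = 185225 W
I_L = P_in / (√3·V_L·cosφ) = 185225 / (1.732 × 208 × 0.815) = 631 A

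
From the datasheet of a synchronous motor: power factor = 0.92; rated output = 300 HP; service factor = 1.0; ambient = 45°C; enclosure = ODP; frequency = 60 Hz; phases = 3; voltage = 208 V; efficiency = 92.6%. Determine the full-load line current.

P_out = 300 × 746 = 223800 W
P_in = P_out / η = 223800 / 0.926 = 241685 W
I_L = P_in / (√3·V_L·cosφ) = 241685 / (1.732 × 208 × 0.92) = 729 A

729 A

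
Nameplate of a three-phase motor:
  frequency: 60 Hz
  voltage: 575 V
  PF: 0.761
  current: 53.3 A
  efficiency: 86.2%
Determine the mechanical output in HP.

P_in = √3·V·I·cosφ = 1.732 × 575 × 53.3 × 0.761 = 40395 W
P_out = η·P_in = 0.862 × 40395 = 34820 W
= 34820/746 = 46.7 HP

46.7 HP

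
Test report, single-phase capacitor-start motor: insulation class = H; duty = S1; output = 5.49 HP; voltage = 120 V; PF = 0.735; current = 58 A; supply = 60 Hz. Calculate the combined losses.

1.02 kW

P_in = V·I·cosφ = 120×58×0.735 = 5116 W
P_out = 5.49×746 = 4096 W
Losses = P_in − P_out = 5116 − 4096 = 1020 W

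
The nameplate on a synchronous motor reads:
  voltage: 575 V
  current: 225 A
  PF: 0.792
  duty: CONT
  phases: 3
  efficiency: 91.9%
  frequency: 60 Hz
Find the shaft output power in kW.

163 kW

P_in = √3·V·I·cosφ = 1.732 × 575 × 225 × 0.792 = 177469 W
P_out = η·P_in = 0.919 × 177469 = 163094 W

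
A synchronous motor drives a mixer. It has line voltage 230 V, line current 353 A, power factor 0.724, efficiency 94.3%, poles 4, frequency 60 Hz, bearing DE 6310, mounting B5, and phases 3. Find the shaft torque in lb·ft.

376 lb·ft

P_in = √3·V·I·cosφ = 1.732 × 230 × 353 × 0.724 = 101810 W
P_out = η·P_in = 0.943 × 101810 = 96007 W
n = n_s = 120×60/4 = 1800 rpm (synchronous)
ω = 2π×1800/60 = 188.5 rad/s
τ = P_out/ω = 96007/188.5 = 509.3 N·m
In lb·ft: 509.3/1.356 = 376 lb·ft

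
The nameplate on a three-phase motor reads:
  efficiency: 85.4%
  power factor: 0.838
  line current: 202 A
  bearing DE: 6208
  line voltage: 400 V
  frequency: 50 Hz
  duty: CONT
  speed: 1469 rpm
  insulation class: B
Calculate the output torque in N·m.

651 N·m

P_in = √3·V·I·cosφ = 1.732 × 400 × 202 × 0.838 = 117274 W
P_out = η·P_in = 0.854 × 117274 = 100152 W
n = 1469 rpm
ω = 2π×1469/60 = 153.8 rad/s
τ = P_out/ω = 100152/153.8 = 651 N·m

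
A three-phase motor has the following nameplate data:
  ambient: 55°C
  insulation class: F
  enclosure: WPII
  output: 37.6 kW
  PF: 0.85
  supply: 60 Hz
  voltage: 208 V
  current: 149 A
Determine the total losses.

P_in = √3·V·I·cosφ = 1.732×208×149×0.85 = 45626 W
P_out = 37600 W
Losses = P_in − P_out = 45626 − 37600 = 8026 W

8030 W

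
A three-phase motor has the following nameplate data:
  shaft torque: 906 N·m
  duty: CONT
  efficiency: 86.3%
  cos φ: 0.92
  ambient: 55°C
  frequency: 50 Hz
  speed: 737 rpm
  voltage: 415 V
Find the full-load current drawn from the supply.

123 A

ω = 2π×737/60 = 77.18 rad/s; P_out = τω = 906 × 77.18 = 69925 W
P_in = P_out / η = 69925 / 0.863 = 81025 W
I_L = P_in / (√3·V_L·cosφ) = 81025 / (1.732 × 415 × 0.92) = 123 A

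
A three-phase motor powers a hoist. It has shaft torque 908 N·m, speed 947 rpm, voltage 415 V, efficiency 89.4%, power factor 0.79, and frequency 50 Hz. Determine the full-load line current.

177 A

ω = 2π×947/60 = 99.17 rad/s; P_out = τω = 908 × 99.17 = 90046 W
P_in = P_out / η = 90046 / 0.894 = 100723 W
I_L = P_in / (√3·V_L·cosφ) = 100723 / (1.732 × 415 × 0.79) = 177 A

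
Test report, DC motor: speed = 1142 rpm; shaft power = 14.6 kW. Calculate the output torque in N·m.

122 N·m

ω = 2π × 1142/60 = 119.6 rad/s
τ = P/ω = 14600/119.6 = 122 N·m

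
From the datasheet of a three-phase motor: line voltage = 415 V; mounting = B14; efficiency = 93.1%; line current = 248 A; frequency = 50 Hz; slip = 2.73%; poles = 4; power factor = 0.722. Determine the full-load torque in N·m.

784 N·m

P_in = √3·V·I·cosφ = 1.732 × 415 × 248 × 0.722 = 128702 W
P_out = η·P_in = 0.931 × 128702 = 119822 W
n_s = 120×50/4 = 1500 rpm; n = 1500×(1−0.0273) = 1459 rpm
ω = 2π×1459/60 = 152.8 rad/s
τ = P_out/ω = 119822/152.8 = 784 N·m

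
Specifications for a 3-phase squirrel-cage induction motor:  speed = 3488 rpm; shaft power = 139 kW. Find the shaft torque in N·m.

381 N·m

ω = 2π × 3488/60 = 365.3 rad/s
τ = P/ω = 139000/365.3 = 381 N·m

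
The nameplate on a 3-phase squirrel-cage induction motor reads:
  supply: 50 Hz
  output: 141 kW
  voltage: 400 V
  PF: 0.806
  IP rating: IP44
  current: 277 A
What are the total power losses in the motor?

P_in = √3·V·I·cosφ = 1.732×400×277×0.806 = 154676 W
P_out = 141000 W
Losses = P_in − P_out = 154676 − 141000 = 13676 W

13.7 kW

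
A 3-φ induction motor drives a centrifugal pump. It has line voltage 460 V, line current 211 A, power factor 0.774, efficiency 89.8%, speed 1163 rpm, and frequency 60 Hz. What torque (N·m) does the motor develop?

P_in = √3·V·I·cosφ = 1.732 × 460 × 211 × 0.774 = 130116 W
P_out = η·P_in = 0.898 × 130116 = 116844 W
n = 1163 rpm
ω = 2π×1163/60 = 121.8 rad/s
τ = P_out/ω = 116844/121.8 = 959 N·m

959 N·m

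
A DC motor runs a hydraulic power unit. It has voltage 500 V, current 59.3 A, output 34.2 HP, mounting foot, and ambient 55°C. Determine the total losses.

4.14 kW

P_in = V·I = 500×59.3 = 29650 W
P_out = 34.2×746 = 25513 W
Losses = P_in − P_out = 29650 − 25513 = 4137 W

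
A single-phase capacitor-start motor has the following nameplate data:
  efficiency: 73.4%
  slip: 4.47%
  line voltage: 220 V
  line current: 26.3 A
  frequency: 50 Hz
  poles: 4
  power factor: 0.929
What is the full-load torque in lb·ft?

P_in = V·I·cosφ = 220 × 26.3 × 0.929 = 5375 W
P_out = η·P_in = 0.734 × 5375 = 3945 W
n_s = 120×50/4 = 1500 rpm; n = 1500×(1−0.0447) = 1433 rpm
ω = 2π×1433/60 = 150.1 rad/s
τ = P_out/ω = 3945/150.1 = 26.28 N·m
In lb·ft: 26.28/1.356 = 19.4 lb·ft

19.4 lb·ft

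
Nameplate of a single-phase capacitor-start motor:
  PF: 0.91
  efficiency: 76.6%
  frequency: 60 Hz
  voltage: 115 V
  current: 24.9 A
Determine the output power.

2 kW

P_in = V·I·cosφ = 115 × 24.9 × 0.91 = 2606 W
P_out = η·P_in = 0.766 × 2606 = 1996 W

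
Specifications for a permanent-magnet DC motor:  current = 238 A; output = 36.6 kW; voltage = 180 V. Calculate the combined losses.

P_in = V·I = 180×238 = 42840 W
P_out = 36600 W
Losses = P_in − P_out = 42840 − 36600 = 6240 W

6240 W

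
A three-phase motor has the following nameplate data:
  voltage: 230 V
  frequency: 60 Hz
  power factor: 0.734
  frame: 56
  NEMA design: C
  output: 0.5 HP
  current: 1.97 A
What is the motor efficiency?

64.8 %

P_out = 0.5 × 746 = 373 W
P_in = √3·V_L·I_L·cosφ = 1.732 × 230 × 1.97 × 0.734 = 576 W
η = P_out / P_in = 373 / 576 = 0.648 = 64.8%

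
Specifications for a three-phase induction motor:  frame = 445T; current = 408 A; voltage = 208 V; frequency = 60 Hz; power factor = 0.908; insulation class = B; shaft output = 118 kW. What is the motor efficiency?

P_out = 118 kW = 118000 W
P_in = √3·V_L·I_L·cosφ = 1.732 × 208 × 408 × 0.908 = 133462 W
η = P_out / P_in = 118000 / 133462 = 0.884 = 88.4%

88.4 %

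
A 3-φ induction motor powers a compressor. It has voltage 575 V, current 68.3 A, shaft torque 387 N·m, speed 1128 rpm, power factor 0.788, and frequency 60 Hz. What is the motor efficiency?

ω = 2π × 1128/60 = 118.1 rad/s; P_out = τω = 387 × 118.1 = 45705 W
P_in = √3·V_L·I_L·cosφ = 1.732 × 575 × 68.3 × 0.788 = 53600 W
η = P_out / P_in = 45705 / 53600 = 0.853 = 85.3%

85.3 %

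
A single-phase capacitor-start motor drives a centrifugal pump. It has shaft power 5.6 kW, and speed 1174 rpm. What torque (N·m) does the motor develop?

ω = 2π × 1174/60 = 122.9 rad/s
τ = P/ω = 5600/122.9 = 45.6 N·m

45.6 N·m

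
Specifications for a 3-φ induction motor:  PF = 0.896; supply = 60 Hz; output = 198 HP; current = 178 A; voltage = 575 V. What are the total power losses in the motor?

11100 W

P_in = √3·V·I·cosφ = 1.732×575×178×0.896 = 158834 W
P_out = 198×746 = 147708 W
Losses = P_in − P_out = 158834 − 147708 = 11126 W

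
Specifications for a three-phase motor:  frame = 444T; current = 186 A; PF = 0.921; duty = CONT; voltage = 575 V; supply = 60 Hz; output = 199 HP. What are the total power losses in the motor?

22200 W

P_in = √3·V·I·cosφ = 1.732×575×186×0.921 = 170604 W
P_out = 199×746 = 148454 W
Losses = P_in − P_out = 170604 − 148454 = 22150 W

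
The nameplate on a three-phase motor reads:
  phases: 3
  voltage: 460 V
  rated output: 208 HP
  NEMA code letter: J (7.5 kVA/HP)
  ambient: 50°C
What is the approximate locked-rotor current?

1960 A

S_LR = 7.5 × 208 = 1560 kVA
I_LR = S_LR/(√3·V_L) = 1560000/(1.732×460) = 1960 A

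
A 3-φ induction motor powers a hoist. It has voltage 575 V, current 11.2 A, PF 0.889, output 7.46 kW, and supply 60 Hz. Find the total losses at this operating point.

2.46 kW

P_in = √3·V·I·cosφ = 1.732×575×11.2×0.889 = 9916 W
P_out = 7460 W
Losses = P_in − P_out = 9916 − 7460 = 2456 W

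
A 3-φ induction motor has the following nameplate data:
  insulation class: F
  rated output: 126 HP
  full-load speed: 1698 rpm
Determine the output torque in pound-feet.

390 lb·ft

P_out = 126 × 746 = 93996 W
ω = 2π × 1698/60 = 177.8 rad/s
τ = P_out/ω = 93996/177.8 = 528.7 N·m
In lb·ft: 528.7/1.356 = 390 lb·ft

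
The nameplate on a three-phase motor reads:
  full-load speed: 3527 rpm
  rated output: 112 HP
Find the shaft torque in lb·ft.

167 lb·ft

P_out = 112 × 746 = 83552 W
ω = 2π × 3527/60 = 369.3 rad/s
τ = P_out/ω = 83552/369.3 = 226.2 N·m
In lb·ft: 226.2/1.356 = 167 lb·ft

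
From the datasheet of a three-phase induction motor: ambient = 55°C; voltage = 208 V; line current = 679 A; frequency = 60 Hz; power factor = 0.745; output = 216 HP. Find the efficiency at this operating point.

P_out = 216 × 746 = 161136 W
P_in = √3·V_L·I_L·cosφ = 1.732 × 208 × 679 × 0.745 = 182237 W
η = P_out / P_in = 161136 / 182237 = 0.884 = 88.4%

88.4 %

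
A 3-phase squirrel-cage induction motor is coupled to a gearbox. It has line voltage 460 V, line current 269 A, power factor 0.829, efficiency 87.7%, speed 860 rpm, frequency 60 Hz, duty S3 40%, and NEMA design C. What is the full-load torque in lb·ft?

1280 lb·ft

P_in = √3·V·I·cosφ = 1.732 × 460 × 269 × 0.829 = 177669 W
P_out = η·P_in = 0.877 × 177669 = 155816 W
n = 860 rpm
ω = 2π×860/60 = 90.06 rad/s
τ = P_out/ω = 155816/90.06 = 1730 N·m
In lb·ft: 1730/1.356 = 1280 lb·ft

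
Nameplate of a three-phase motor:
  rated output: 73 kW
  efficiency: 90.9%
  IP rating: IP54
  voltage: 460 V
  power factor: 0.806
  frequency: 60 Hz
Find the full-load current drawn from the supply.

P_out = 73 kW = 73000 W
P_in = P_out / η = 73000 / 0.909 = 80308 W
I_L = P_in / (√3·V_L·cosφ) = 80308 / (1.732 × 460 × 0.806) = 125 A

125 A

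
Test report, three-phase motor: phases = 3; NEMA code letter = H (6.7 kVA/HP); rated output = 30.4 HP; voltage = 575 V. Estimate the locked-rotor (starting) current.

205 A

S_LR = 6.7 × 30.4 = 203.68 kVA
I_LR = S_LR/(√3·V_L) = 203680/(1.732×575) = 205 A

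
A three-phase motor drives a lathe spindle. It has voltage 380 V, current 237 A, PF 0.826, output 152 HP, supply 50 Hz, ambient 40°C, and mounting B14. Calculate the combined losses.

15500 W

P_in = √3·V·I·cosφ = 1.732×380×237×0.826 = 128843 W
P_out = 152×746 = 113392 W
Losses = P_in − P_out = 128843 − 113392 = 15451 W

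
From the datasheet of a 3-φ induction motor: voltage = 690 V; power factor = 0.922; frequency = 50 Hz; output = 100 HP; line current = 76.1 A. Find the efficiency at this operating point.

P_out = 100 × 746 = 74600 W
P_in = √3·V_L·I_L·cosφ = 1.732 × 690 × 76.1 × 0.922 = 83852 W
η = P_out / P_in = 74600 / 83852 = 0.890 = 89.0%

89.0 %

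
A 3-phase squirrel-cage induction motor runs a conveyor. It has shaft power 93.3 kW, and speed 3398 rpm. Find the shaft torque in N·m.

ω = 2π × 3398/60 = 355.8 rad/s
τ = P/ω = 93300/355.8 = 262 N·m

262 N·m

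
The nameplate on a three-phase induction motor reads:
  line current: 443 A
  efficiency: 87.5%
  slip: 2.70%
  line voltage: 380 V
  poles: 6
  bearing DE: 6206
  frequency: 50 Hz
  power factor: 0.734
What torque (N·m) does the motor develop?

P_in = √3·V·I·cosφ = 1.732 × 380 × 443 × 0.734 = 214009 W
P_out = η·P_in = 0.875 × 214009 = 187258 W
n_s = 120×50/6 = 1000 rpm; n = 1000×(1−0.027) = 973 rpm
ω = 2π×973/60 = 101.9 rad/s
τ = P_out/ω = 187258/101.9 = 1840 N·m

1840 N·m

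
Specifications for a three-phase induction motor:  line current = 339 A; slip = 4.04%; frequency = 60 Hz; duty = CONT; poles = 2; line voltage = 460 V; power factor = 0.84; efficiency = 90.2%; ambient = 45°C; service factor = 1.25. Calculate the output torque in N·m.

P_in = √3·V·I·cosφ = 1.732 × 460 × 339 × 0.84 = 226874 W
P_out = η·P_in = 0.902 × 226874 = 204640 W
n_s = 120×60/2 = 3600 rpm; n = 3600×(1−0.0404) = 3455 rpm
ω = 2π×3455/60 = 361.8 rad/s
τ = P_out/ω = 204640/361.8 = 566 N·m

566 N·m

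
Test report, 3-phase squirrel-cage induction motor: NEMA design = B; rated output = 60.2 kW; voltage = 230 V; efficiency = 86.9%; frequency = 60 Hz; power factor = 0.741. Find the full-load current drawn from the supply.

P_out = 60.2 kW = 60200 W
P_in = P_out / η = 60200 / 0.869 = 69275 W
I_L = P_in / (√3·V_L·cosφ) = 69275 / (1.732 × 230 × 0.741) = 235 A

235 A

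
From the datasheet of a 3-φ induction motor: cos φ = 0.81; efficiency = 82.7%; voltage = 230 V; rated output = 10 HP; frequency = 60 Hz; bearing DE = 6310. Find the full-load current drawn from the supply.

28 A

P_out = 10 × 746 = 7460 W
P_in = P_out / η = 7460 / 0.827 = 9021 W
I_L = P_in / (√3·V_L·cosφ) = 9021 / (1.732 × 230 × 0.81) = 28 A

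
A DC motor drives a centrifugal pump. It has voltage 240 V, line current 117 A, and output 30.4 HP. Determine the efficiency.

P_out = 30.4 × 746 = 22678 W
P_in = V·I = 240 × 117 = 28080 W
η = P_out / P_in = 22678 / 28080 = 0.808 = 80.8%

80.8 %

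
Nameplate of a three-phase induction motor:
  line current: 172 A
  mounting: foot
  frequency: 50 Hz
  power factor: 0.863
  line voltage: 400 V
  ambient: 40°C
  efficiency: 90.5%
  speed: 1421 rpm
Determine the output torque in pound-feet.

461 lb·ft

P_in = √3·V·I·cosφ = 1.732 × 400 × 172 × 0.863 = 102836 W
P_out = η·P_in = 0.905 × 102836 = 93067 W
n = 1421 rpm
ω = 2π×1421/60 = 148.8 rad/s
τ = P_out/ω = 93067/148.8 = 625.5 N·m
In lb·ft: 625.5/1.356 = 461 lb·ft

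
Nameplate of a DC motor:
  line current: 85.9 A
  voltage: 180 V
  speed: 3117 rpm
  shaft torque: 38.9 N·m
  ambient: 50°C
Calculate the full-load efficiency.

ω = 2π × 3117/60 = 326.4 rad/s; P_out = τω = 38.9 × 326.4 = 12697 W
P_in = V·I = 180 × 85.9 = 15462 W
η = P_out / P_in = 12697 / 15462 = 0.821 = 82.1%

82.1 %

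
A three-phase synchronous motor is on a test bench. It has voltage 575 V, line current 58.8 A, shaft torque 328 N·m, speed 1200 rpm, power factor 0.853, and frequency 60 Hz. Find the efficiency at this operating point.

ω = 2π × 1200/60 = 125.7 rad/s; P_out = τω = 328 × 125.7 = 41230 W
P_in = √3·V_L·I_L·cosφ = 1.732 × 575 × 58.8 × 0.853 = 49951 W
η = P_out / P_in = 41230 / 49951 = 0.825 = 82.5%

82.5 %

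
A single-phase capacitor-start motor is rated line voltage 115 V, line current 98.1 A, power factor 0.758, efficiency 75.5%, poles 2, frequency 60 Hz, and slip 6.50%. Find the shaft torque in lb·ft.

P_in = V·I·cosφ = 115 × 98.1 × 0.758 = 8551 W
P_out = η·P_in = 0.755 × 8551 = 6456 W
n_s = 120×60/2 = 3600 rpm; n = 3600×(1−0.065) = 3366 rpm
ω = 2π×3366/60 = 352.5 rad/s
τ = P_out/ω = 6456/352.5 = 18.31 N·m
In lb·ft: 18.31/1.356 = 13.5 lb·ft

13.5 lb·ft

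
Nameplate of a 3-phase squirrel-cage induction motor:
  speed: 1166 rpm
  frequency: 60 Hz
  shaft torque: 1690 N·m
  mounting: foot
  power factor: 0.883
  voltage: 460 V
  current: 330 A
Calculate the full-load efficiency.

88.9 %

ω = 2π × 1166/60 = 122.1 rad/s; P_out = τω = 1690 × 122.1 = 206349 W
P_in = √3·V_L·I_L·cosφ = 1.732 × 460 × 330 × 0.883 = 232156 W
η = P_out / P_in = 206349 / 232156 = 0.889 = 88.9%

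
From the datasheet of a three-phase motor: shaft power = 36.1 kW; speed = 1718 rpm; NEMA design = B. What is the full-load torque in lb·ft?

148 lb·ft

ω = 2π × 1718/60 = 179.9 rad/s
τ = P/ω = 36100/179.9 = 200.7 N·m
In lb·ft: 200.7/1.356 = 148 lb·ft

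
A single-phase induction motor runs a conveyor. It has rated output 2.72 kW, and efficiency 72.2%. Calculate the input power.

3.77 kW

P_out = 2720 W
P_in = P_out/η = 2720/0.722 = 3767 W = 3.77 kW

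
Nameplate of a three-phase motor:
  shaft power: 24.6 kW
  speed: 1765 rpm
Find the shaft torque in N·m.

133 N·m

ω = 2π × 1765/60 = 184.8 rad/s
τ = P/ω = 24600/184.8 = 133 N·m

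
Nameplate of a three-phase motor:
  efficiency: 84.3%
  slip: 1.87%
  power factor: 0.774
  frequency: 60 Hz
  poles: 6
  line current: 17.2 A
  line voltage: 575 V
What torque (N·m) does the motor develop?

90.6 N·m

P_in = √3·V·I·cosφ = 1.732 × 575 × 17.2 × 0.774 = 13258 W
P_out = η·P_in = 0.843 × 13258 = 11176 W
n_s = 120×60/6 = 1200 rpm; n = 1200×(1−0.0187) = 1178 rpm
ω = 2π×1178/60 = 123.4 rad/s
τ = P_out/ω = 11176/123.4 = 90.6 N·m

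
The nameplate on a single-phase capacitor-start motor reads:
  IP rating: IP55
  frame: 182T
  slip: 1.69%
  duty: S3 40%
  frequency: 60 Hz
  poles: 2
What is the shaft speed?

3539 rpm

n_s = 120f/p = 120×60/2 = 3600 rpm
n = n_s(1 − s) = 3600 × (1 − 0.0169) = 3539 rpm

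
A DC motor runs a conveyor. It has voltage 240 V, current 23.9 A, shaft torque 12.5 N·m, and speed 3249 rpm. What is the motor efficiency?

ω = 2π × 3249/60 = 340.2 rad/s; P_out = τω = 12.5 × 340.2 = 4253 W
P_in = V·I = 240 × 23.9 = 5736 W
η = P_out / P_in = 4253 / 5736 = 0.741 = 74.1%

74.1 %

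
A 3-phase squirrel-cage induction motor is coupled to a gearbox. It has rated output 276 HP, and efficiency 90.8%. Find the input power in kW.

P_out = 276 × 746 = 205896 W
P_in = P_out/η = 205896/0.908 = 226758 W = 227 kW

227 kW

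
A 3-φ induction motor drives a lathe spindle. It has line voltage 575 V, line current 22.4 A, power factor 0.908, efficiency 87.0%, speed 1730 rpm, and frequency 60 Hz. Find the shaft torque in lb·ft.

71.7 lb·ft

P_in = √3·V·I·cosφ = 1.732 × 575 × 22.4 × 0.908 = 20256 W
P_out = η·P_in = 0.87 × 20256 = 17623 W
n = 1730 rpm
ω = 2π×1730/60 = 181.2 rad/s
τ = P_out/ω = 17623/181.2 = 97.26 N·m
In lb·ft: 97.26/1.356 = 71.7 lb·ft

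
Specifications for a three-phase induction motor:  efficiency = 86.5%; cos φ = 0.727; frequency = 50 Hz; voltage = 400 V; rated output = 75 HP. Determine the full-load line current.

128 A

P_out = 75 × 746 = 55950 W
P_in = P_out / η = 55950 / 0.865 = 64682 W
I_L = P_in / (√3·V_L·cosφ) = 64682 / (1.732 × 400 × 0.727) = 128 A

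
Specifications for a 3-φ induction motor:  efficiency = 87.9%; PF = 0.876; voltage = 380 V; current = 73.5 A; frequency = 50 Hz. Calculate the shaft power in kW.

37.2 kW

P_in = √3·V·I·cosφ = 1.732 × 380 × 73.5 × 0.876 = 42376 W
P_out = η·P_in = 0.879 × 42376 = 37249 W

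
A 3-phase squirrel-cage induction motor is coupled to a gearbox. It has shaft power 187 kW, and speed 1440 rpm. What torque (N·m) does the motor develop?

ω = 2π × 1440/60 = 150.8 rad/s
τ = P/ω = 187000/150.8 = 1240 N·m

1240 N·m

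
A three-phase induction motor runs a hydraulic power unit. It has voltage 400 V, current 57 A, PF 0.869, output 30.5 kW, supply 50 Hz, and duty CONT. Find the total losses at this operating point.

P_in = √3·V·I·cosφ = 1.732×400×57×0.869 = 34316 W
P_out = 30500 W
Losses = P_in − P_out = 34316 − 30500 = 3816 W

3820 W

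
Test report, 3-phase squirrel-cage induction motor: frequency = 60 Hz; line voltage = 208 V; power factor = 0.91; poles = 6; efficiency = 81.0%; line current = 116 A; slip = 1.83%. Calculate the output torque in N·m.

P_in = √3·V·I·cosφ = 1.732 × 208 × 116 × 0.91 = 38029 W
P_out = η·P_in = 0.81 × 38029 = 30803 W
n_s = 120×60/6 = 1200 rpm; n = 1200×(1−0.0183) = 1178 rpm
ω = 2π×1178/60 = 123.4 rad/s
τ = P_out/ω = 30803/123.4 = 250 N·m

250 N·m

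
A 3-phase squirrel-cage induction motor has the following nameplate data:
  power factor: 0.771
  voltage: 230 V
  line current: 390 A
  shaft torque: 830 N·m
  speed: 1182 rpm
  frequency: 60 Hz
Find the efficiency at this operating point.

ω = 2π × 1182/60 = 123.8 rad/s; P_out = τω = 830 × 123.8 = 102754 W
P_in = √3·V_L·I_L·cosφ = 1.732 × 230 × 390 × 0.771 = 119783 W
η = P_out / P_in = 102754 / 119783 = 0.858 = 85.8%

85.8 %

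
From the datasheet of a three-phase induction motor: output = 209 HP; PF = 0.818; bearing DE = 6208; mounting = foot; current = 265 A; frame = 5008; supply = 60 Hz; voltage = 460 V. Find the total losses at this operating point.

P_in = √3·V·I·cosφ = 1.732×460×265×0.818 = 172705 W
P_out = 209×746 = 155914 W
Losses = P_in − P_out = 172705 − 155914 = 16791 W

16.8 kW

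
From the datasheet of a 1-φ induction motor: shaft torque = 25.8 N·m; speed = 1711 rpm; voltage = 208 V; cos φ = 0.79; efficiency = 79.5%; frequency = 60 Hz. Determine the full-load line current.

ω = 2π×1711/60 = 179.2 rad/s; P_out = τω = 25.8 × 179.2 = 4623 W
P_in = P_out / η = 4623 / 0.795 = 5815 W
I = P_in / (V·cosφ) = 5815 / (208 × 0.79) = 35.4 A

35.4 A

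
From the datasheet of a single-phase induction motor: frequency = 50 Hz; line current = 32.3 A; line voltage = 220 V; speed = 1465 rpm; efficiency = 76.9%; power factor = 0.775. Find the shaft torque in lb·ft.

P_in = V·I·cosφ = 220 × 32.3 × 0.775 = 5507 W
P_out = η·P_in = 0.769 × 5507 = 4235 W
n = 1465 rpm
ω = 2π×1465/60 = 153.4 rad/s
τ = P_out/ω = 4235/153.4 = 27.61 N·m
In lb·ft: 27.61/1.356 = 20.4 lb·ft

20.4 lb·ft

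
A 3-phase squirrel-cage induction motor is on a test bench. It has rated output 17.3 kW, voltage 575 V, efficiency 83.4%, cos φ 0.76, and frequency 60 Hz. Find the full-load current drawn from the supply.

P_out = 17.3 kW = 17300 W
P_in = P_out / η = 17300 / 0.834 = 20743 W
I_L = P_in / (√3·V_L·cosφ) = 20743 / (1.732 × 575 × 0.76) = 27.4 A

27.4 A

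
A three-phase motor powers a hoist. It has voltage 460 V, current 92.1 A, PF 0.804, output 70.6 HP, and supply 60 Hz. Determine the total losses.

6330 W

P_in = √3·V·I·cosφ = 1.732×460×92.1×0.804 = 58996 W
P_out = 70.6×746 = 52668 W
Losses = P_in − P_out = 58996 − 52668 = 6328 W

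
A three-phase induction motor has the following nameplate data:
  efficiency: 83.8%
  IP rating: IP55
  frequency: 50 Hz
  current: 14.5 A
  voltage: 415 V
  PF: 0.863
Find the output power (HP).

10.1 HP

P_in = √3·V·I·cosφ = 1.732 × 415 × 14.5 × 0.863 = 8994 W
P_out = η·P_in = 0.838 × 8994 = 7537 W
= 7537/746 = 10.1 HP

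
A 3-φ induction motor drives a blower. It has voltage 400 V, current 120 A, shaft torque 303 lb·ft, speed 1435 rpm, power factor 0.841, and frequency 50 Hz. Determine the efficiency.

88.3 %

τ = 303 lb·ft × 1.356 = 410.9 N·m
ω = 2π × 1435/60 = 150.3 rad/s; P_out = τω = 410.9 × 150.3 = 61758 W
P_in = √3·V_L·I_L·cosφ = 1.732 × 400 × 120 × 0.841 = 69917 W
η = P_out / P_in = 61758 / 69917 = 0.883 = 88.3%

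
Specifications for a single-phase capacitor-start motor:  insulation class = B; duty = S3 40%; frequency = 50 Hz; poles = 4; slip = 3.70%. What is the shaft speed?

1444 rpm

n_s = 120f/p = 120×50/4 = 1500 rpm
n = n_s(1 − s) = 1500 × (1 − 0.037) = 1444 rpm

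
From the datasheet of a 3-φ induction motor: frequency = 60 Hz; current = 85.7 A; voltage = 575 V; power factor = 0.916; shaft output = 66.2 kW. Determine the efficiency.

P_out = 66.2 kW = 66200 W
P_in = √3·V_L·I_L·cosφ = 1.732 × 575 × 85.7 × 0.916 = 78179 W
η = P_out / P_in = 66200 / 78179 = 0.847 = 84.7%

84.7 %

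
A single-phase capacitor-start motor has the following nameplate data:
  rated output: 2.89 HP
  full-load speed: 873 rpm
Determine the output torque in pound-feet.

P_out = 2.89 × 746 = 2156 W
ω = 2π × 873/60 = 91.42 rad/s
τ = P_out/ω = 2156/91.42 = 23.58 N·m
In lb·ft: 23.58/1.356 = 17.4 lb·ft

17.4 lb·ft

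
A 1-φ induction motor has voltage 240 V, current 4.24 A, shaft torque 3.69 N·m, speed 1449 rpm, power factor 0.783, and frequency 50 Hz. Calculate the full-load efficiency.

ω = 2π × 1449/60 = 151.7 rad/s; P_out = τω = 3.69 × 151.7 = 560 W
P_in = V·I·cosφ = 240 × 4.24 × 0.783 = 797 W
η = P_out / P_in = 560 / 797 = 0.703 = 70.3%

70.3 %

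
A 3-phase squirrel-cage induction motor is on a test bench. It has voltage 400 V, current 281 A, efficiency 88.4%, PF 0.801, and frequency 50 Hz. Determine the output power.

138 kW

P_in = √3·V·I·cosφ = 1.732 × 400 × 281 × 0.801 = 155936 W
P_out = η·P_in = 0.884 × 155936 = 137847 W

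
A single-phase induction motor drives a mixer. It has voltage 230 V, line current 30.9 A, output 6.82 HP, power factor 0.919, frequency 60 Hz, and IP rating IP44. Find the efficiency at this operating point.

P_out = 6.82 × 746 = 5088 W
P_in = V·I·cosφ = 230 × 30.9 × 0.919 = 6531 W
η = P_out / P_in = 5088 / 6531 = 0.779 = 77.9%

77.9 %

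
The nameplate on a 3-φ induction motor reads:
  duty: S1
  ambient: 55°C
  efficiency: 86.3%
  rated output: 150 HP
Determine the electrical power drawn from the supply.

P_out = 150 × 746 = 111900 W
P_in = P_out/η = 111900/0.863 = 129664 W = 130 kW

130 kW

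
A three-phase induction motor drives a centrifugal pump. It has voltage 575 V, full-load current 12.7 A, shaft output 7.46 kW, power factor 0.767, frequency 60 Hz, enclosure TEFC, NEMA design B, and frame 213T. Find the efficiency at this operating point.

P_out = 7.46 kW = 7460 W
P_in = √3·V_L·I_L·cosφ = 1.732 × 575 × 12.7 × 0.767 = 9701 W
η = P_out / P_in = 7460 / 9701 = 0.769 = 76.9%

76.9 %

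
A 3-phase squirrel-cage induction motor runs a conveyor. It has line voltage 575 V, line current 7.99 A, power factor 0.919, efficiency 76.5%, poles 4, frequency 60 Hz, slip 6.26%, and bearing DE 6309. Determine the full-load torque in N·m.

P_in = √3·V·I·cosφ = 1.732 × 575 × 7.99 × 0.919 = 7313 W
P_out = η·P_in = 0.765 × 7313 = 5594 W
n_s = 120×60/4 = 1800 rpm; n = 1800×(1−0.0626) = 1687 rpm
ω = 2π×1687/60 = 176.7 rad/s
τ = P_out/ω = 5594/176.7 = 31.7 N·m

31.7 N·m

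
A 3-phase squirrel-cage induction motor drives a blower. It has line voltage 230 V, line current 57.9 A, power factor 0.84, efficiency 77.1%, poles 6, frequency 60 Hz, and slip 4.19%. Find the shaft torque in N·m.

P_in = √3·V·I·cosφ = 1.732 × 230 × 57.9 × 0.84 = 19375 W
P_out = η·P_in = 0.771 × 19375 = 14938 W
n_s = 120×60/6 = 1200 rpm; n = 1200×(1−0.0419) = 1150 rpm
ω = 2π×1150/60 = 120.4 rad/s
τ = P_out/ω = 14938/120.4 = 124 N·m

124 N·m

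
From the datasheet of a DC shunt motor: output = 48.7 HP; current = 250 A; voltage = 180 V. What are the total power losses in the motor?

P_in = V·I = 180×250 = 45000 W
P_out = 48.7×746 = 36330 W
Losses = P_in − P_out = 45000 − 36330 = 8670 W

8670 W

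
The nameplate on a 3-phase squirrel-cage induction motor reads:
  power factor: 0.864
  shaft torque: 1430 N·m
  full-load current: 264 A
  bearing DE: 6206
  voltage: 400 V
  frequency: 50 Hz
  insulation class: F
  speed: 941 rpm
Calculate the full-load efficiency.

89.2 %

ω = 2π × 941/60 = 98.54 rad/s; P_out = τω = 1430 × 98.54 = 140912 W
P_in = √3·V_L·I_L·cosφ = 1.732 × 400 × 264 × 0.864 = 158025 W
η = P_out / P_in = 140912 / 158025 = 0.892 = 89.2%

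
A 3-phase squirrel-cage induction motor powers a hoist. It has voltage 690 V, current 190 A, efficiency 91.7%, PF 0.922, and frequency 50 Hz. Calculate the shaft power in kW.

P_in = √3·V·I·cosφ = 1.732 × 690 × 190 × 0.922 = 209354 W
P_out = η·P_in = 0.917 × 209354 = 191978 W

192 kW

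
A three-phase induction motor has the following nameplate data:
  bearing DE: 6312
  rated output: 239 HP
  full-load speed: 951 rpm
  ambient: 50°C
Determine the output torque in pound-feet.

P_out = 239 × 746 = 178294 W
ω = 2π × 951/60 = 99.59 rad/s
τ = P_out/ω = 178294/99.59 = 1790 N·m
In lb·ft: 1790/1.356 = 1320 lb·ft

1320 lb·ft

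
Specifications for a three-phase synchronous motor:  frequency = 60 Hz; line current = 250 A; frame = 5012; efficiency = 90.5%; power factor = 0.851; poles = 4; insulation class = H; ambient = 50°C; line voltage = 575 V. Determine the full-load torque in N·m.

1020 N·m

P_in = √3·V·I·cosφ = 1.732 × 575 × 250 × 0.851 = 211878 W
P_out = η·P_in = 0.905 × 211878 = 191750 W
n = n_s = 120×60/4 = 1800 rpm (synchronous)
ω = 2π×1800/60 = 188.5 rad/s
τ = P_out/ω = 191750/188.5 = 1020 N·m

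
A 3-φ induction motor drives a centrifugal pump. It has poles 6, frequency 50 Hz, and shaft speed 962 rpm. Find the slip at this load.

n_s = 120f/p = 120×50/6 = 1000 rpm
s = (n_s − n)/n_s = (1000 − 962)/1000 = 0.0380

3.80 %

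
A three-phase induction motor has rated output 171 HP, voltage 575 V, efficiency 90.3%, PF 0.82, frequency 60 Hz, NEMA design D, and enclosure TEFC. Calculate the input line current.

173 A

P_out = 171 × 746 = 127566 W
P_in = P_out / η = 127566 / 0.903 = 141269 W
I_L = P_in / (√3·V_L·cosφ) = 141269 / (1.732 × 575 × 0.82) = 173 A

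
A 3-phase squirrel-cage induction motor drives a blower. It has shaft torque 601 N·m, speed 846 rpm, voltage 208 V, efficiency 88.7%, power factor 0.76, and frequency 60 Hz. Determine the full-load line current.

219 A

ω = 2π×846/60 = 88.59 rad/s; P_out = τω = 601 × 88.59 = 53243 W
P_in = P_out / η = 53243 / 0.887 = 60026 W
I_L = P_in / (√3·V_L·cosφ) = 60026 / (1.732 × 208 × 0.76) = 219 A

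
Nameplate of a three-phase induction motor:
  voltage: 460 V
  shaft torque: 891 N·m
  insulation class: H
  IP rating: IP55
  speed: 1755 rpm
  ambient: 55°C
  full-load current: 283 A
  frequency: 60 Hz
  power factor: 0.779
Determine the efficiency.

ω = 2π × 1755/60 = 183.8 rad/s; P_out = τω = 891 × 183.8 = 163766 W
P_in = √3·V_L·I_L·cosφ = 1.732 × 460 × 283 × 0.779 = 175643 W
η = P_out / P_in = 163766 / 175643 = 0.932 = 93.2%

93.2 %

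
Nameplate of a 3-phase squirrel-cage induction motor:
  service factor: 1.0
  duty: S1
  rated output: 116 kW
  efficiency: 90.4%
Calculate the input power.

P_out = 116000 W
P_in = P_out/η = 116000/0.904 = 128319 W = 128 kW

128 kW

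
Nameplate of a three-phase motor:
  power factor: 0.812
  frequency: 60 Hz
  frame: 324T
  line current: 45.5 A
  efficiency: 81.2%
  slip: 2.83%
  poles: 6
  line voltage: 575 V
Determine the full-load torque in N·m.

245 N·m

P_in = √3·V·I·cosφ = 1.732 × 575 × 45.5 × 0.812 = 36795 W
P_out = η·P_in = 0.812 × 36795 = 29878 W
n_s = 120×60/6 = 1200 rpm; n = 1200×(1−0.0283) = 1166 rpm
ω = 2π×1166/60 = 122.1 rad/s
τ = P_out/ω = 29878/122.1 = 245 N·m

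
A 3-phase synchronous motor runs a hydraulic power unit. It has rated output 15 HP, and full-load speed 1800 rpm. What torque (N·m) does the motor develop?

59.4 N·m

P_out = 15 × 746 = 11190 W
ω = 2π × 1800/60 = 188.5 rad/s
τ = P_out/ω = 11190/188.5 = 59.4 N·m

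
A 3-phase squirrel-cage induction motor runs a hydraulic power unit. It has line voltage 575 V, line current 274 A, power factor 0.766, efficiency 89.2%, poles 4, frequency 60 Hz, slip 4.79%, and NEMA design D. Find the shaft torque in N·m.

P_in = √3·V·I·cosφ = 1.732 × 575 × 274 × 0.766 = 209023 W
P_out = η·P_in = 0.892 × 209023 = 186449 W
n_s = 120×60/4 = 1800 rpm; n = 1800×(1−0.0479) = 1714 rpm
ω = 2π×1714/60 = 179.5 rad/s
τ = P_out/ω = 186449/179.5 = 1040 N·m

1040 N·m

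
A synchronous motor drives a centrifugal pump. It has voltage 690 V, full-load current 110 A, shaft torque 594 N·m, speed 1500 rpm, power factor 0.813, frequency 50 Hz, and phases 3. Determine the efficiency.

ω = 2π × 1500/60 = 157.1 rad/s; P_out = τω = 594 × 157.1 = 93317 W
P_in = √3·V_L·I_L·cosφ = 1.732 × 690 × 110 × 0.813 = 106876 W
η = P_out / P_in = 93317 / 106876 = 0.873 = 87.3%

87.3 %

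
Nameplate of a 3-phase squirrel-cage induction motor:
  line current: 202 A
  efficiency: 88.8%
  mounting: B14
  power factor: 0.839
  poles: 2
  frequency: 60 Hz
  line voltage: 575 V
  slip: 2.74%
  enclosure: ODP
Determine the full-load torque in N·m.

409 N·m

P_in = √3·V·I·cosφ = 1.732 × 575 × 202 × 0.839 = 168783 W
P_out = η·P_in = 0.888 × 168783 = 149879 W
n_s = 120×60/2 = 3600 rpm; n = 3600×(1−0.0274) = 3501 rpm
ω = 2π×3501/60 = 366.6 rad/s
τ = P_out/ω = 149879/366.6 = 409 N·m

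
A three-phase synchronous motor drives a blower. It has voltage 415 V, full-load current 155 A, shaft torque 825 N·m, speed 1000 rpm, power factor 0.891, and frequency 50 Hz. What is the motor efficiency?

ω = 2π × 1000/60 = 104.7 rad/s; P_out = τω = 825 × 104.7 = 86378 W
P_in = √3·V_L·I_L·cosφ = 1.732 × 415 × 155 × 0.891 = 99267 W
η = P_out / P_in = 86378 / 99267 = 0.870 = 87.0%

87.0 %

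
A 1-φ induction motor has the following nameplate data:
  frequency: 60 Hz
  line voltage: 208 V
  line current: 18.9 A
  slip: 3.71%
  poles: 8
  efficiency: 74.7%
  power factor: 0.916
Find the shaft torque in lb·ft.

P_in = V·I·cosφ = 208 × 18.9 × 0.916 = 3601 W
P_out = η·P_in = 0.747 × 3601 = 2690 W
n_s = 120×60/8 = 900 rpm; n = 900×(1−0.0371) = 867 rpm
ω = 2π×867/60 = 90.79 rad/s
τ = P_out/ω = 2690/90.79 = 29.63 N·m
In lb·ft: 29.63/1.356 = 21.9 lb·ft

21.9 lb·ft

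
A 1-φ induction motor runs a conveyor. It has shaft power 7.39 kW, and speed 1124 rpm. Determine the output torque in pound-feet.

ω = 2π × 1124/60 = 117.7 rad/s
τ = P/ω = 7390/117.7 = 62.79 N·m
In lb·ft: 62.79/1.356 = 46.3 lb·ft

46.3 lb·ft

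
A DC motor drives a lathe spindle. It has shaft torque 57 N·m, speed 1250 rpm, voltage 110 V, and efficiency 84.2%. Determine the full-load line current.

ω = 2π×1250/60 = 130.9 rad/s; P_out = τω = 57 × 130.9 = 7461 W
P_in = P_out / η = 7461 / 0.842 = 8861 W
I = P_in / V = 8861 / 110 = 80.6 A

80.6 A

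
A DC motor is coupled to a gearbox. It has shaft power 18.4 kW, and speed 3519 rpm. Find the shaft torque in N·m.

ω = 2π × 3519/60 = 368.5 rad/s
τ = P/ω = 18400/368.5 = 49.9 N·m

49.9 N·m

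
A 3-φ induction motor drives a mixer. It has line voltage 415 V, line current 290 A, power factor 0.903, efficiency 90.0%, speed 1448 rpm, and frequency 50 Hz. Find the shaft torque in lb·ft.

824 lb·ft

P_in = √3·V·I·cosφ = 1.732 × 415 × 290 × 0.903 = 188227 W
P_out = η·P_in = 0.9 × 188227 = 169404 W
n = 1448 rpm
ω = 2π×1448/60 = 151.6 rad/s
τ = P_out/ω = 169404/151.6 = 1117 N·m
In lb·ft: 1117/1.356 = 824 lb·ft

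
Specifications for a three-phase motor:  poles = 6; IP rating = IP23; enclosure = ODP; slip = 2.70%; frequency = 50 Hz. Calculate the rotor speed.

973 rpm

n_s = 120f/p = 120×50/6 = 1000 rpm
n = n_s(1 − s) = 1000 × (1 − 0.027) = 973 rpm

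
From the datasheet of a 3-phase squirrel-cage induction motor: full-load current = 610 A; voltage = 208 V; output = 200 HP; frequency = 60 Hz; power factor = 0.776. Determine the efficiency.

P_out = 200 × 746 = 149200 W
P_in = √3·V_L·I_L·cosφ = 1.732 × 208 × 610 × 0.776 = 170531 W
η = P_out / P_in = 149200 / 170531 = 0.875 = 87.5%

87.5 %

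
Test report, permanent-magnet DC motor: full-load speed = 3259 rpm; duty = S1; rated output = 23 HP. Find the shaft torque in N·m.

P_out = 23 × 746 = 17158 W
ω = 2π × 3259/60 = 341.3 rad/s
τ = P_out/ω = 17158/341.3 = 50.3 N·m

50.3 N·m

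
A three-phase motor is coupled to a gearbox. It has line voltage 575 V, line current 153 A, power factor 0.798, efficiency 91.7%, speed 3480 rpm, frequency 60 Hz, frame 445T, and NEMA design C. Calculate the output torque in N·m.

306 N·m

P_in = √3·V·I·cosφ = 1.732 × 575 × 153 × 0.798 = 121593 W
P_out = η·P_in = 0.917 × 121593 = 111501 W
n = 3480 rpm
ω = 2π×3480/60 = 364.4 rad/s
τ = P_out/ω = 111501/364.4 = 306 N·m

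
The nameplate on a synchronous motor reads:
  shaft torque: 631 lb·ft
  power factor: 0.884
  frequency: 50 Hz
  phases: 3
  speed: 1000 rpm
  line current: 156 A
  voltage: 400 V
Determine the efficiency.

τ = 631 lb·ft × 1.356 = 855.6 N·m
ω = 2π × 1000/60 = 104.7 rad/s; P_out = τω = 855.6 × 104.7 = 89581 W
P_in = √3·V_L·I_L·cosφ = 1.732 × 400 × 156 × 0.884 = 95540 W
η = P_out / P_in = 89581 / 95540 = 0.938 = 93.8%

93.8 %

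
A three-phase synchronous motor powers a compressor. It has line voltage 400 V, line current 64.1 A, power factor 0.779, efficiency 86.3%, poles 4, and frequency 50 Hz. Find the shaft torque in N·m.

P_in = √3·V·I·cosφ = 1.732 × 400 × 64.1 × 0.779 = 34594 W
P_out = η·P_in = 0.863 × 34594 = 29855 W
n = n_s = 120×50/4 = 1500 rpm (synchronous)
ω = 2π×1500/60 = 157.1 rad/s
τ = P_out/ω = 29855/157.1 = 190 N·m

190 N·m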